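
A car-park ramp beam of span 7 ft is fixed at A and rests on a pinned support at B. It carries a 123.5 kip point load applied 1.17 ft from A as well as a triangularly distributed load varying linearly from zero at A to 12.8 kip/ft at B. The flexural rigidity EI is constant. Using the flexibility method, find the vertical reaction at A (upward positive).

Release the roller at B. Primary structure: cantilever fixed at A.
Primary-structure tip deflection at B by superposition:
  point load 123.5 at a = 1.17: Pa²(3L − a)/(6EI) = 558.7/EI
  triangular load, peak 12.8 at the free end: 11w₀L⁴/(120EI) = 2817/EI
  δ_0 = 3376/EI
Flexibility coefficient — unit upward force at B: δ_{BB} = L³/(3EI) = 114.3/EI.
The prop prevents deflection at B: R_B = δ_0/δ_{BB} = 3376/114.3 = 29.53 kip.
Vertical equilibrium: R_A = ΣP − R_B = 168.3 − 29.53 = 138.8 kip.

R_A = 138.8 kip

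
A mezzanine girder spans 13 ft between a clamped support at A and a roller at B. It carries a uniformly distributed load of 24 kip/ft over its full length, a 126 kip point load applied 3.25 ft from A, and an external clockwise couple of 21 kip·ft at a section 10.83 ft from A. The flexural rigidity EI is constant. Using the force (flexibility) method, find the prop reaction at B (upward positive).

Choose R_B as the redundant. The primary structure is the cantilever fixed at A.
Primary-structure tip deflection at B by superposition:
  UDL 24: wL⁴/(8EI) = 85683/EI
  point load 126 at a = 3.25: Pa²(3L − a)/(6EI) = 7930/EI
  clockwise couple 21 at a = 10.83: M₀a(2L − a)/(2EI) = 1725/EI
  δ_0 = 95338/EI
Tip deflection under a unit load at B: L³/(3EI) = 732.3/EI.
The prop prevents deflection at B: R_B = δ_0/δ_{BB} = 95338/732.3 = 130.2 kip.

R_B = 130.2 kip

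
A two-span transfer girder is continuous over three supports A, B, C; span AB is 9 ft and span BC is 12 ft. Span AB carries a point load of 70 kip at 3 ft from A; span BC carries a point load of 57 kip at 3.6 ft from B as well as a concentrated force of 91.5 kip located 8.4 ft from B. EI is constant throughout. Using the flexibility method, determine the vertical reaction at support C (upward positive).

Insert a hinge at B; M_B is the redundant, and each span becomes simply supported.
End slopes at the hinge B, treating each span as simply supported:
  span AB: point load 70 at a = 3: Pab(L + a)/(6LEI) = 280/EI
  span BC: point load 57 at a = 3.6: Pab(L + b)/(6LEI) = 488.4/EI
  span BC: point load 91.5 at a = 8.4: Pab(L + b)/(6LEI) = 599.5/EI
  relative rotation θ_0 = (280 + 1088)/EI = 1368/EI
A unit hogging moment at B produces rotation L₁/(3EI) + L₂/(3EI) = 7/EI.
Slope continuity at B: θ_0 = M_B·7/EI, so M_B = 1368/7 = 195.4 kip·ft (hogging).
Span BC, ΣM about C: R_B^{BC}·12 = 808.2 + 195.4, so R_B^{BC} = 83.63 kip and R_C = 148.5 − 83.63 = 64.87 kip.

R_C = 64.87 kip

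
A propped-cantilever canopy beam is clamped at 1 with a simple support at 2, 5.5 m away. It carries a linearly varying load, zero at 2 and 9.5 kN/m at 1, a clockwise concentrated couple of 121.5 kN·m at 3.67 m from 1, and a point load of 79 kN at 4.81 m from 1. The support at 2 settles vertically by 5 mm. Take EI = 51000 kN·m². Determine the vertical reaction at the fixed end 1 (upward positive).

Take the reaction at 2 as the redundant and release it; the primary structure is a cantilever fixed at 1.
Deflection at 2 on the released cantilever, summing each load's contribution:
  triangular load, peak 9.5 at the fixed end: w₀L⁴/(30EI) = 289.8/EI
  clockwise couple 121.5 at a = 3.67: M₀a(2L − a)/(2EI) = 1634/EI
  point load 79 at a = 4.81: Pa²(3L − a)/(6EI) = 3561/EI
  δ_0 = 5485/EI
Tip deflection under a unit load at 2: L³/(3EI) = 55.46/EI.
With EI = 51000 kN·m²: δ_0 = 0.10755 m and δ_{22} = 0.001087 m/kN.
Compatibility — the beam at 2 must follow the support down by 0.005 m: δ_0 − R_2·δ_{22} = 0.005, so R_2 = (0.10755 − 0.005)/0.001087 = 94.31 kN.
Vertical equilibrium: R_1 = ΣP − R_2 = 105.1 − 94.31 = 10.82 kN.

R_1 = 10.82 kN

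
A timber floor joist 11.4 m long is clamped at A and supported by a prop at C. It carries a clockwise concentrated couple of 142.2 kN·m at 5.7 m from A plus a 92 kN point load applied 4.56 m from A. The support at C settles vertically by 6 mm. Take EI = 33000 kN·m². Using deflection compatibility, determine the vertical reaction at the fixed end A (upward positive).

Take the reaction at C as the redundant and release it; the primary structure is a cantilever fixed at A.
Free-end deflection of the primary structure under the applied loading (downward +):
  clockwise couple 142.2 at a = 5.7: M₀a(2L − a)/(2EI) = 6930/EI
  point load 92 at a = 4.56: Pa²(3L − a)/(6EI) = 9450/EI
  δ_0 = 16380/EI
Tip deflection under a unit load at C: L³/(3EI) = 493.8/EI.
With EI = 33000 kN·m²: δ_0 = 0.49638 m and δ_{CC} = 0.014965 m/kN.
Compatibility — the beam at C must follow the support down by 0.006 m: δ_0 − R_C·δ_{CC} = 0.006, so R_C = (0.49638 − 0.006)/0.014965 = 32.77 kN.
Vertical equilibrium: R_A = ΣP − R_C = 92 − 32.77 = 59.23 kN.

R_A = 59.23 kN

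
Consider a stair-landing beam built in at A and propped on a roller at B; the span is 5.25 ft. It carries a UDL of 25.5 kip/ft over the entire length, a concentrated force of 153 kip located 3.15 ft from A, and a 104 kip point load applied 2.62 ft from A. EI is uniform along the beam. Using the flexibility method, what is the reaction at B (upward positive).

R_B = 148.7 kip

Take the reaction at B as the redundant and release it; the primary structure is a cantilever fixed at A.
Downward deflection at the released point B due to the loads:
  UDL 25.5: wL⁴/(8EI) = 2422/EI
  point load 153 at a = 3.15: Pa²(3L − a)/(6EI) = 3188/EI
  point load 104 at a = 2.62: Pa²(3L − a)/(6EI) = 1562/EI
  δ_0 = 7172/EI
Flexibility coefficient — unit upward force at B: δ_{BB} = L³/(3EI) = 48.23/EI.
The prop prevents deflection at B: R_B = δ_0/δ_{BB} = 7172/48.23 = 148.7 kip.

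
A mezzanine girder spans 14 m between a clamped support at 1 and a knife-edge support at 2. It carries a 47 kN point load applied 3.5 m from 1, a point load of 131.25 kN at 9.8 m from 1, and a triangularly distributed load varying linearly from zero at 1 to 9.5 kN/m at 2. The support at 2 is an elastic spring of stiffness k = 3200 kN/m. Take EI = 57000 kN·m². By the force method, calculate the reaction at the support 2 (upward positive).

R_2 = 112.4 kN

Choose R_2 as the redundant. The primary structure is the cantilever fixed at 1.
Downward deflection at the released point 2 due to the loads:
  point load 47 at a = 3.5: Pa²(3L − a)/(6EI) = 3694/EI
  point load 131.25 at a = 9.8: Pa²(3L − a)/(6EI) = 67648/EI
  triangular load, peak 9.5 at the free end: 11w₀L⁴/(120EI) = 33454/EI
  δ_0 = 104797/EI
Tip deflection under a unit load at 2: L³/(3EI) = 914.7/EI.
With EI = 57000 kN·m²: δ_0 = 1.8385 m and δ_{22} = 0.016047 m/kN.
Compatibility — the spring shortens by R_2/k under the reaction it provides: δ_0 − R_2·δ_{22} = R_2/k. With 1/k = 0.000313 m/kN, R_2 = δ_0 / (δ_{22} + 1/k) = 1.8385 / (0.016047 + 0.000313) = 112.4 kN.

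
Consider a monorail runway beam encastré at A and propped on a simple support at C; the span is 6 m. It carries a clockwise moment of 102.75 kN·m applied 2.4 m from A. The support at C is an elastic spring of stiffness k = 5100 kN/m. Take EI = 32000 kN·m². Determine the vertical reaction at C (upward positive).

R_C = 15.12 kN

Take the reaction at C as the redundant and release it; the primary structure is a cantilever fixed at A.
Primary-structure tip deflection at C by superposition:
  clockwise couple 102.75 at a = 2.4: M₀a(2L − a)/(2EI) = 1184/EI
Flexibility coefficient — unit upward force at C: δ_{CC} = L³/(3EI) = 72/EI.
With EI = 32000 kN·m²: δ_0 = 0.03699 m and δ_{CC} = 0.00225 m/kN.
Compatibility — the spring shortens by R_C/k under the reaction it provides: δ_0 − R_C·δ_{CC} = R_C/k. With 1/k = 0.000196 m/kN, R_C = δ_0 / (δ_{CC} + 1/k) = 0.03699 / (0.00225 + 0.000196) = 15.12 kN.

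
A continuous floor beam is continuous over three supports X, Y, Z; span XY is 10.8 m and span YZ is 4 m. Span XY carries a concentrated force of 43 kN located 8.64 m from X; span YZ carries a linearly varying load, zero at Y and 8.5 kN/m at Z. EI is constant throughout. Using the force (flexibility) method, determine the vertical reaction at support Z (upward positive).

Take M_Y as the redundant. Released structure: two simple spans XY and YZ with a hinge at Y.
End slopes at the hinge Y, treating each span as simply supported:
  span XY: point load 43 at a = 8.64: Pab(L + a)/(6LEI) = 240.7/EI
  span YZ: triangular load, peak 8.5: 7w₀L³/(360EI) = 10.58/EI
  relative rotation θ_0 = (240.7 + 10.58)/EI = 251.3/EI
A unit hogging moment at Y produces rotation L₁/(3EI) + L₂/(3EI) = 4.933/EI.
Compatibility: M_Y·(L₁+L₂)/(3EI) = θ_0, giving M_Y = 50.94 kN·m (hogging).
Span YZ, ΣM about Z: R_Y^{YZ}·4 = 22.67 + 50.94, so R_Y^{YZ} = 18.4 kN and R_Z = 17 − 18.4 = -1.403 kN.

R_Z = -1.403 kN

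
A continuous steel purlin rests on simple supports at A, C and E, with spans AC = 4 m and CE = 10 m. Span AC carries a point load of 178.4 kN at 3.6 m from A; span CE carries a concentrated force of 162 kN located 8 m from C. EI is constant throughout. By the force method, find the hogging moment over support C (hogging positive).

M_C = 128.5 kN·m

Insert a hinge at C; M_C is the redundant, and each span becomes simply supported.
End slopes at the hinge C, treating each span as simply supported:
  span AC: point load 178.4 at a = 3.6: Pab(L + a)/(6LEI) = 81.35/EI
  span CE: point load 162 at a = 8: Pab(L + b)/(6LEI) = 518.4/EI
  relative rotation θ_0 = (81.35 + 518.4)/EI = 599.8/EI
A unit hogging moment at C produces rotation L₁/(3EI) + L₂/(3EI) = 4.667/EI.
Compatibility: M_C·(L₁+L₂)/(3EI) = θ_0, giving M_C = 128.5 kN·m (hogging).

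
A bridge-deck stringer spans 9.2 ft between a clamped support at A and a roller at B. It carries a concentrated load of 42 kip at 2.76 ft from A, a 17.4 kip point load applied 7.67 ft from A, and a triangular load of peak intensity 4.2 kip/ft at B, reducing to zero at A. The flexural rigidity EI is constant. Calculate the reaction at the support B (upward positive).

R_B = 28.83 kip

Choose R_B as the redundant. The primary structure is the cantilever fixed at A.
Primary-structure tip deflection at B by superposition:
  point load 42 at a = 2.76: Pa²(3L − a)/(6EI) = 1325/EI
  point load 17.4 at a = 7.67: Pa²(3L − a)/(6EI) = 3400/EI
  triangular load, peak 4.2 at the free end: 11w₀L⁴/(120EI) = 2758/EI
  δ_0 = 7483/EI
Tip deflection under a unit load at B: L³/(3EI) = 259.6/EI.
Compatibility at B: δ_0 − R_B·δ_{BB} = 0, so R_B = 7483/259.6 = 28.83 kip.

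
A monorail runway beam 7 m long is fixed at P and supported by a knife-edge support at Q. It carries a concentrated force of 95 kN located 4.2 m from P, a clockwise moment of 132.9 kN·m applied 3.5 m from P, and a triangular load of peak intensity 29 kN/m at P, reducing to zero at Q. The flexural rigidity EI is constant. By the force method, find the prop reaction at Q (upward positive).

Choose R_Q as the redundant. The primary structure is the cantilever fixed at P.
Downward deflection at the released point Q due to the loads:
  point load 95 at a = 4.2: Pa²(3L − a)/(6EI) = 4692/EI
  clockwise couple 132.9 at a = 3.5: M₀a(2L − a)/(2EI) = 2442/EI
  triangular load, peak 29 at the fixed end: w₀L⁴/(30EI) = 2321/EI
  δ_0 = 9455/EI
Flexibility coefficient — unit upward force at Q: δ_{QQ} = L³/(3EI) = 114.3/EI.
Compatibility at Q: δ_0 − R_Q·δ_{QQ} = 0, so R_Q = 9455/114.3 = 82.7 kN.

R_Q = 82.7 kN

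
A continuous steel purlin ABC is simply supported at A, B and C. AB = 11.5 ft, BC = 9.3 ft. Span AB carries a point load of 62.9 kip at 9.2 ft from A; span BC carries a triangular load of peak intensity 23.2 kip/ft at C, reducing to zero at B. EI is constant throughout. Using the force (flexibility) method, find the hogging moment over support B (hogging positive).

Release continuity at B by inserting a hinge; the redundant is the internal moment M_B. The primary structure is two simply-supported spans AB and BC.
Rotations at B on the released spans (each span's end-slope, ×1/EI):
  span AB: point load 62.9 at a = 9.2: Pab(L + a)/(6LEI) = 399.3/EI
  span BC: triangular load, peak 23.2: 7w₀L³/(360EI) = 362.9/EI
  relative rotation θ_0 = (399.3 + 362.9)/EI = 762.1/EI
A unit hogging moment at B produces rotation L₁/(3EI) + L₂/(3EI) = 6.933/EI.
Slope continuity at B: θ_0 = M_B·6.933/EI, so M_B = 762.1/6.933 = 109.9 kip·ft (hogging).

M_B = 109.9 kip·ft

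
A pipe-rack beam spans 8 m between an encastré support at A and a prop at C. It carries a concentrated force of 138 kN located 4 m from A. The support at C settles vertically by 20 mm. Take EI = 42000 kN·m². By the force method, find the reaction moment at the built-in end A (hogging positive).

Choose R_C as the redundant. The primary structure is the cantilever fixed at A.
Free-end deflection of the primary structure under the applied loading (downward +):
  point load 138 at a = 4: Pa²(3L − a)/(6EI) = 7360/EI
Tip deflection under a unit load at C: L³/(3EI) = 170.7/EI.
With EI = 42000 kN·m²: δ_0 = 0.17524 m and δ_{CC} = 0.004063 m/kN.
Compatibility — the beam at C must follow the support down by 0.02 m: δ_0 − R_C·δ_{CC} = 0.02, so R_C = (0.17524 − 0.02)/0.004063 = 38.2 kN.
Moment equilibrium about A: M_A = Σ(load moments about A) − R_C·L = 552 − 38.2×8 = 246.4 kN·m.

M_A = 246.4 kN·m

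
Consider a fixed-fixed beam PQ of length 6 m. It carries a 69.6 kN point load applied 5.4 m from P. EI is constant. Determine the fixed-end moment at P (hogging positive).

Take the two fixed-end moments M_P, M_Q as redundants; the released structure is the simple span PQ.
End rotations of the released simple span under the applied load (×1/EI):
  at P: point load 69.6 at a = 5.4: Pab(L + b)/(6LEI) = 41.34/EI
  at Q: point load 69.6 at a = 5.4: Pab(L + a)/(6LEI) = 71.41/EI
  θ_P0 = 41.34/EI,  θ_Q0 = 71.41/EI
Flexibility coefficients: a unit moment at one end gives L/(3EI) there and L/(6EI) at the far end, so f₁₁ = f₂₂ = 2/EI and f₁₂ = f₂₁ = 1/EI.
Compatibility — zero rotation at each built-in end:
  2 M_P + 1 M_Q = 41.34
  1 M_P + 2 M_Q = 71.41
Solving the pair gives M_P = 3.758 kN·m and M_Q = 33.83 kN·m (hogging).

M_P = 3.758 kN·m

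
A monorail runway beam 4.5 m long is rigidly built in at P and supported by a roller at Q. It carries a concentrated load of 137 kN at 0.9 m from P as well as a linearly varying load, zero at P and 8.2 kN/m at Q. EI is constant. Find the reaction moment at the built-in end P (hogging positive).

M_P = 98.46 kN·m

Take the reaction at Q as the redundant and release it; the primary structure is a cantilever fixed at P.
Deflection at Q on the released cantilever, summing each load's contribution:
  point load 137 at a = 0.9: Pa²(3L − a)/(6EI) = 233/EI
  triangular load, peak 8.2 at the free end: 11w₀L⁴/(120EI) = 308.2/EI
  δ_0 = 541.3/EI
Flexibility coefficient — unit upward force at Q: δ_{QQ} = L³/(3EI) = 30.38/EI.
Compatibility at Q: δ_0 − R_Q·δ_{QQ} = 0, so R_Q = 541.3/30.38 = 17.82 kN.
Moment equilibrium about P: M_P = Σ(load moments about P) − R_Q·L = 178.7 − 17.82×4.5 = 98.46 kN·m.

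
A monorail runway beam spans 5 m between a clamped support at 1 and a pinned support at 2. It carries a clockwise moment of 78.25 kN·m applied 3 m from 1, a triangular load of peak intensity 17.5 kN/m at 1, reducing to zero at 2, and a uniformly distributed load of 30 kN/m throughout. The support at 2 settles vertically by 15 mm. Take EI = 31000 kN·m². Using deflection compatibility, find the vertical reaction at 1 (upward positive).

R_1 = 120.2 kN

Release the roller at 2. Primary structure: cantilever fixed at 1.
Primary-structure tip deflection at 2 by superposition:
  clockwise couple 78.25 at a = 3: M₀a(2L − a)/(2EI) = 821.6/EI
  triangular load, peak 17.5 at the fixed end: w₀L⁴/(30EI) = 364.6/EI
  UDL 30: wL⁴/(8EI) = 2344/EI
  δ_0 = 3530/EI
Flexibility coefficient — unit upward force at 2: δ_{22} = L³/(3EI) = 41.67/EI.
With EI = 31000 kN·m²: δ_0 = 0.11387 m and δ_{22} = 0.001344 m/kN.
Compatibility — the beam at 2 must follow the support down by 0.015 m: δ_0 − R_2·δ_{22} = 0.015, so R_2 = (0.11387 − 0.015)/0.001344 = 73.56 kN.
Vertical equilibrium: R_1 = ΣP − R_2 = 193.8 − 73.56 = 120.2 kN.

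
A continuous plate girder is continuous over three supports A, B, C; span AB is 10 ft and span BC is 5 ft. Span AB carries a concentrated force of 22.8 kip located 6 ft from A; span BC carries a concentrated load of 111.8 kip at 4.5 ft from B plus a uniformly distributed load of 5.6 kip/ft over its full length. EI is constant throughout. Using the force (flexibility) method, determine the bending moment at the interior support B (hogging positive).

Release continuity at B by inserting a hinge; the redundant is the internal moment M_B. The primary structure is two simply-supported spans AB and BC.
Rotations at B on the released spans (each span's end-slope, ×1/EI):
  span AB: point load 22.8 at a = 6: Pab(L + a)/(6LEI) = 145.9/EI
  span BC: point load 111.8 at a = 4.5: Pab(L + b)/(6LEI) = 46.12/EI
  span BC: UDL 5.6: wL³/(24EI) = 29.17/EI
  relative rotation θ_0 = (145.9 + 75.28)/EI = 221.2/EI
A unit hogging moment at B produces rotation L₁/(3EI) + L₂/(3EI) = 5/EI.
Compatibility: M_B·(L₁+L₂)/(3EI) = θ_0, giving M_B = 44.24 kip·ft (hogging).

M_B = 44.24 kip·ft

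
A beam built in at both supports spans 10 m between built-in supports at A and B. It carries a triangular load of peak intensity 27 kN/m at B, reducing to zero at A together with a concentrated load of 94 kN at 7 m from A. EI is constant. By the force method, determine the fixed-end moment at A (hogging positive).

Release both end moments; the primary structure is a simply-supported span AB with redundants M_A and M_B.
End rotations of the released simple span under the applied load (×1/EI):
  at A: triangular load, peak 27: 7w₀L³/(360EI) = 525/EI
  at B: triangular load, peak 27: w₀L³/(45EI) = 600/EI
  at A: point load 94 at a = 7: Pab(L + b)/(6LEI) = 427.7/EI
  at B: point load 94 at a = 7: Pab(L + a)/(6LEI) = 559.3/EI
  θ_A0 = 952.7/EI,  θ_B0 = 1159/EI
Flexibility coefficients: a unit moment at one end gives L/(3EI) there and L/(6EI) at the far end, so f₁₁ = f₂₂ = 3.333/EI and f₁₂ = f₂₁ = 1.667/EI.
Compatibility — zero rotation at each built-in end:
  3.333 M_A + 1.667 M_B = 952.7
  1.667 M_A + 3.333 M_B = 1159
Solving the pair gives M_A = 149.2 kN·m and M_B = 273.2 kN·m (hogging).

M_A = 149.2 kN·m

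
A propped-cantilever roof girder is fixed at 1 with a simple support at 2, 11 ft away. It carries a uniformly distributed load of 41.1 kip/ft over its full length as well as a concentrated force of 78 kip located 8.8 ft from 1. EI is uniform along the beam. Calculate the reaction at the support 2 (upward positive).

Remove the prop at 2; the released (primary) structure is a cantilever built in at 1.
Primary-structure tip deflection at 2 by superposition:
  UDL 41.1: wL⁴/(8EI) = 75218/EI
  point load 78 at a = 8.8: Pa²(3L − a)/(6EI) = 24363/EI
  δ_0 = 99581/EI
Tip deflection under a unit load at 2: L³/(3EI) = 443.7/EI.
Compatibility at 2: δ_0 − R_2·δ_{22} = 0, so R_2 = 99581/443.7 = 224.4 kip.

R_2 = 224.4 kip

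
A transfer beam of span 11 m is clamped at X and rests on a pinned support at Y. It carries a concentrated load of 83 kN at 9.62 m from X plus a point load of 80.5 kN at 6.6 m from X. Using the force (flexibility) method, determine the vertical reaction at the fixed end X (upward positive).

Choose R_Y as the redundant. The primary structure is the cantilever fixed at X.
Deflection at Y on the released cantilever, summing each load's contribution:
  point load 83 at a = 9.62: Pa²(3L − a)/(6EI) = 29931/EI
  point load 80.5 at a = 6.6: Pa²(3L − a)/(6EI) = 15429/EI
  δ_0 = 45360/EI
Tip deflection under a unit load at Y: L³/(3EI) = 443.7/EI.
The prop prevents deflection at Y: R_Y = δ_0/δ_{YY} = 45360/443.7 = 102.2 kN.
Vertical equilibrium: R_X = ΣP − R_Y = 163.5 − 102.2 = 61.26 kN.

R_X = 61.26 kN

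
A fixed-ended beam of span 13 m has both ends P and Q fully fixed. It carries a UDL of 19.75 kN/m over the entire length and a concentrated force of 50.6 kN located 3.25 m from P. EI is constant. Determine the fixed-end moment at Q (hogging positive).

Take the two fixed-end moments M_P, M_Q as redundants; the released structure is the simple span PQ.
Simple-span end rotations at P and Q under the given loads:
  at P: UDL 19.75: wL³/(24EI) = 1808/EI
  at Q: UDL 19.75: wL³/(24EI) = 1808/EI
  at P: point load 50.6 at a = 3.25: Pab(L + b)/(6LEI) = 467.7/EI
  at Q: point load 50.6 at a = 3.25: Pab(L + a)/(6LEI) = 334/EI
  θ_P0 = 2276/EI,  θ_Q0 = 2142/EI
Flexibility coefficients: a unit moment at one end gives L/(3EI) there and L/(6EI) at the far end, so f₁₁ = f₂₂ = 4.333/EI and f₁₂ = f₂₁ = 2.167/EI.
Compatibility — zero rotation at each built-in end:
  4.333 M_P + 2.167 M_Q = 2276
  2.167 M_P + 4.333 M_Q = 2142
Solving the pair gives M_P = 370.6 kN·m and M_Q = 309 kN·m (hogging).

M_Q = 309 kN·m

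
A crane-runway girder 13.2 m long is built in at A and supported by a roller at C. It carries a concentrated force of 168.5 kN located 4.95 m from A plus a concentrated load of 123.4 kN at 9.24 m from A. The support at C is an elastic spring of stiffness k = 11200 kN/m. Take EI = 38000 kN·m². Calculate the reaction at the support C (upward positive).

R_C = 100.2 kN

Remove the prop at C; the released (primary) structure is a cantilever built in at A.
Primary-structure tip deflection at C by superposition:
  point load 168.5 at a = 4.95: Pa²(3L − a)/(6EI) = 23843/EI
  point load 123.4 at a = 9.24: Pa²(3L − a)/(6EI) = 53310/EI
  δ_0 = 77153/EI
Tip deflection under a unit load at C: L³/(3EI) = 766.7/EI.
With EI = 38000 kN·m²: δ_0 = 2.0303 m and δ_{CC} = 0.020175 m/kN.
Compatibility — the spring shortens by R_C/k under the reaction it provides: δ_0 − R_C·δ_{CC} = R_C/k. With 1/k = 0.000089 m/kN, R_C = δ_0 / (δ_{CC} + 1/k) = 2.0303 / (0.020175 + 0.000089) = 100.2 kN.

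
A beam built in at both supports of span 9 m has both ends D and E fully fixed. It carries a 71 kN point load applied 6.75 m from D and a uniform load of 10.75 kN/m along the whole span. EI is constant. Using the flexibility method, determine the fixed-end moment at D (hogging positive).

Release both end moments; the primary structure is a simply-supported span DE with redundants M_D and M_E.
End rotations of the released simple span under the applied load (×1/EI):
  at D: point load 71 at a = 6.75: Pab(L + b)/(6LEI) = 224.6/EI
  at E: point load 71 at a = 6.75: Pab(L + a)/(6LEI) = 314.5/EI
  at D: UDL 10.75: wL³/(24EI) = 326.5/EI
  at E: UDL 10.75: wL³/(24EI) = 326.5/EI
  θ_D0 = 551.2/EI,  θ_E0 = 641/EI
Flexibility coefficients: a unit moment at one end gives L/(3EI) there and L/(6EI) at the far end, so f₁₁ = f₂₂ = 3/EI and f₁₂ = f₂₁ = 1.5/EI.
Compatibility — zero rotation at each built-in end:
  3 M_D + 1.5 M_E = 551.2
  1.5 M_D + 3 M_E = 641
Solving the pair gives M_D = 102.5 kN·m and M_E = 162.4 kN·m (hogging).

M_D = 102.5 kN·m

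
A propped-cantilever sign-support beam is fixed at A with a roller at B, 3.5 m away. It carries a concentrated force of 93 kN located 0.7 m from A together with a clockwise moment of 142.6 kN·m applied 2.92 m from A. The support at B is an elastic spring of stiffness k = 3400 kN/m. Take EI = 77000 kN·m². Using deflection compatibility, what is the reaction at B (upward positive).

Take the reaction at B as the redundant and release it; the primary structure is a cantilever fixed at A.
Primary-structure tip deflection at B by superposition:
  point load 93 at a = 0.7: Pa²(3L − a)/(6EI) = 74.43/EI
  clockwise couple 142.6 at a = 2.92: M₀a(2L − a)/(2EI) = 849.4/EI
  δ_0 = 923.9/EI
Flexibility coefficient — unit upward force at B: δ_{BB} = L³/(3EI) = 14.29/EI.
With EI = 77000 kN·m²: δ_0 = 0.011998 m and δ_{BB} = 0.000186 m/kN.
Compatibility — the spring shortens by R_B/k under the reaction it provides: δ_0 − R_B·δ_{BB} = R_B/k. With 1/k = 0.000294 m/kN, R_B = δ_0 / (δ_{BB} + 1/k) = 0.011998 / (0.000186 + 0.000294) = 25.01 kN.

R_B = 25.01 kN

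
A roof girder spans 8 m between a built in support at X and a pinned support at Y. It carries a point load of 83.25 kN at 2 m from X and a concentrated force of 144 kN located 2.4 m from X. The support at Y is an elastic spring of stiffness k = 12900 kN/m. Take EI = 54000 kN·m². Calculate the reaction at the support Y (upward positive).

R_Y = 24.06 kN

Remove the prop at Y; the released (primary) structure is a cantilever built in at X.
Free-end deflection of the primary structure under the applied loading (downward +):
  point load 83.25 at a = 2: Pa²(3L − a)/(6EI) = 1221/EI
  point load 144 at a = 2.4: Pa²(3L − a)/(6EI) = 2986/EI
  δ_0 = 4207/EI
Tip deflection under a unit load at Y: L³/(3EI) = 170.7/EI.
With EI = 54000 kN·m²: δ_0 = 0.077907 m and δ_{YY} = 0.00316 m/kN.
Compatibility — the spring shortens by R_Y/k under the reaction it provides: δ_0 − R_Y·δ_{YY} = R_Y/k. With 1/k = 0.000078 m/kN, R_Y = δ_0 / (δ_{YY} + 1/k) = 0.077907 / (0.00316 + 0.000078) = 24.06 kN.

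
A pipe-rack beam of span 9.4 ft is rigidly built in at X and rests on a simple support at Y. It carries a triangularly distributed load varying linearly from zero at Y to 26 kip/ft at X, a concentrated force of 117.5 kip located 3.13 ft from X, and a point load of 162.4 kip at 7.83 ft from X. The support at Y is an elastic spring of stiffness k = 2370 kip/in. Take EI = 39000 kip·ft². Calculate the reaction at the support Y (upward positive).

R_Y = 163.1 kip

Remove the prop at Y; the released (primary) structure is a cantilever built in at X.
Free-end deflection of the primary structure under the applied loading (downward +):
  triangular load, peak 26 at the fixed end: w₀L⁴/(30EI) = 6766/EI
  point load 117.5 at a = 3.13: Pa²(3L − a)/(6EI) = 4810/EI
  point load 162.4 at a = 7.83: Pa²(3L − a)/(6EI) = 33803/EI
  δ_0 = 45379/EI
Flexibility coefficient — unit upward force at Y: δ_{YY} = L³/(3EI) = 276.9/EI.
With EI = 39000 kip·ft²: δ_0 = 1.1636 ft and δ_{YY} = 0.007099 ft/kip.
Compatibility — the spring shortens by R_Y/k under the reaction it provides: δ_0 − R_Y·δ_{YY} = R_Y/k. With 1/k = 1/(2370×12) ft/kip = 0.000035 ft/kip, R_Y = δ_0 / (δ_{YY} + 1/k) = 1.1636 / (0.007099 + 0.000035) = 163.1 kip.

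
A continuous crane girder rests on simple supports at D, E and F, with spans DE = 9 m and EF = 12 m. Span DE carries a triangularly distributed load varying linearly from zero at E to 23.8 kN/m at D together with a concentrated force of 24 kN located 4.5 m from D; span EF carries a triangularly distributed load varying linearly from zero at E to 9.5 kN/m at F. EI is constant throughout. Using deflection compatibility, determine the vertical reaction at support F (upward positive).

R_F = 28.74 kN

Take M_E as the redundant. Released structure: two simple spans DE and EF with a hinge at E.
End slopes at the hinge E, treating each span as simply supported:
  span DE: triangular load, peak 23.8: 7w₀L³/(360EI) = 337.4/EI
  span DE: point load 24 at a = 4.5: Pab(L + a)/(6LEI) = 121.5/EI
  span EF: triangular load, peak 9.5: 7w₀L³/(360EI) = 319.2/EI
  relative rotation θ_0 = (458.9 + 319.2)/EI = 778.1/EI
A unit hogging moment at E produces rotation L₁/(3EI) + L₂/(3EI) = 7/EI.
Compatibility: M_E·(L₁+L₂)/(3EI) = θ_0, giving M_E = 111.2 kN·m (hogging).
Span EF, ΣM about F: R_E^{EF}·12 = 228 + 111.2, so R_E^{EF} = 28.26 kN and R_F = 57 − 28.26 = 28.74 kN.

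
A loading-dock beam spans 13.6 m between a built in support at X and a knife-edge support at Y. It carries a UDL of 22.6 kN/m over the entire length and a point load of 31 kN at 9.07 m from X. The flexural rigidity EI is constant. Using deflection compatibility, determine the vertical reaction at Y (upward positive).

Release the roller at Y. Primary structure: cantilever fixed at X.
Downward deflection at the released point Y due to the loads:
  UDL 22.6: wL⁴/(8EI) = 96644/EI
  point load 31 at a = 9.07: Pa²(3L − a)/(6EI) = 13486/EI
  δ_0 = 110130/EI
Tip deflection under a unit load at Y: L³/(3EI) = 838.5/EI.
Compatibility at Y: δ_0 − R_Y·δ_{YY} = 0, so R_Y = 110130/838.5 = 131.3 kN.

R_Y = 131.3 kN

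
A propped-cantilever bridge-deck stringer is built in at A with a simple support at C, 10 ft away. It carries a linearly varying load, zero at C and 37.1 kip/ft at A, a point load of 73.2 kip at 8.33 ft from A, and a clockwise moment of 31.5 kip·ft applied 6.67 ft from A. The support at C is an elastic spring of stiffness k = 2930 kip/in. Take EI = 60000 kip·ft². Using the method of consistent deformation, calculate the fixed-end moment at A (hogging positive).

M_A = 301.1 kip·ft

Remove the prop at C; the released (primary) structure is a cantilever built in at A.
Deflection at C on the released cantilever, summing each load's contribution:
  triangular load, peak 37.1 at the fixed end: w₀L⁴/(30EI) = 12367/EI
  point load 73.2 at a = 8.33: Pa²(3L − a)/(6EI) = 18345/EI
  clockwise couple 31.5 at a = 6.67: M₀a(2L − a)/(2EI) = 1400/EI
  δ_0 = 32112/EI
Flexibility coefficient — unit upward force at C: δ_{CC} = L³/(3EI) = 333.3/EI.
With EI = 60000 kip·ft²: δ_0 = 0.53519 ft and δ_{CC} = 0.005556 ft/kip.
Compatibility — the spring shortens by R_C/k under the reaction it provides: δ_0 − R_C·δ_{CC} = R_C/k. With 1/k = 1/(2930×12) ft/kip = 0.000028 ft/kip, R_C = δ_0 / (δ_{CC} + 1/k) = 0.53519 / (0.005556 + 0.000028) = 95.84 kip.
Moment equilibrium about A: M_A = Σ(load moments about A) − R_C·L = 1260 − 95.84×10 = 301.1 kip·ft.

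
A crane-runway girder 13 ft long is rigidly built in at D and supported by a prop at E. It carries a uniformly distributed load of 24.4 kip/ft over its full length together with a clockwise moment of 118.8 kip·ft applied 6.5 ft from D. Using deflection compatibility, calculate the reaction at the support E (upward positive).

Take the reaction at E as the redundant and release it; the primary structure is a cantilever fixed at D.
Downward deflection at the released point E due to the loads:
  UDL 24.4: wL⁴/(8EI) = 87111/EI
  clockwise couple 118.8 at a = 6.5: M₀a(2L − a)/(2EI) = 7529/EI
  δ_0 = 94640/EI
Flexibility coefficient — unit upward force at E: δ_{EE} = L³/(3EI) = 732.3/EI.
The prop prevents deflection at E: R_E = δ_0/δ_{EE} = 94640/732.3 = 129.2 kip.

R_E = 129.2 kip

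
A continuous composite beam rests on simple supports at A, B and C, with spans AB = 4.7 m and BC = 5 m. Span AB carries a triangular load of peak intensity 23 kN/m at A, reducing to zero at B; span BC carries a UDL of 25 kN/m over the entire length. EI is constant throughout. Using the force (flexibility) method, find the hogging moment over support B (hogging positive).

M_B = 54.63 kN·m

Release continuity at B by inserting a hinge; the redundant is the internal moment M_B. The primary structure is two simply-supported spans AB and BC.
Rotations at B on the released spans (each span's end-slope, ×1/EI):
  span AB: triangular load, peak 23: 7w₀L³/(360EI) = 46.43/EI
  span BC: UDL 25: wL³/(24EI) = 130.2/EI
  relative rotation θ_0 = (46.43 + 130.2)/EI = 176.6/EI
A unit hogging moment at B produces rotation L₁/(3EI) + L₂/(3EI) = 3.233/EI.
Slope continuity at B: θ_0 = M_B·3.233/EI, so M_B = 176.6/3.233 = 54.63 kN·m (hogging).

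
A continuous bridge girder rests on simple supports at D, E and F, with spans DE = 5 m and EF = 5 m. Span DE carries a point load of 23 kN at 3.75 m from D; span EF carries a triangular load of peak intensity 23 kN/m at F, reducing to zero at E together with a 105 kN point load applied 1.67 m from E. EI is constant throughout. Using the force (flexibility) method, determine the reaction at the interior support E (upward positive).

R_E = 136.3 kN

Release continuity at E by inserting a hinge; the redundant is the internal moment M_E. The primary structure is two simply-supported spans DE and EF.
End slopes at the hinge E, treating each span as simply supported:
  span DE: point load 23 at a = 3.75: Pab(L + a)/(6LEI) = 31.45/EI
  span EF: triangular load, peak 23: 7w₀L³/(360EI) = 55.9/EI
  span EF: point load 105 at a = 1.67: Pab(L + b)/(6LEI) = 162.1/EI
  relative rotation θ_0 = (31.45 + 218)/EI = 249.5/EI
A unit hogging moment at E produces rotation L₁/(3EI) + L₂/(3EI) = 3.333/EI.
Compatibility: M_E·(L₁+L₂)/(3EI) = θ_0, giving M_E = 74.84 kN·m (hogging).
Span DE, ΣM about D with M_E applied at E: R_E^{DE}·5 = 86.25 + 74.84, so R_E^{DE} = 32.22 kN and R_D = 23 − 32.22 = -9.219 kN.
Span EF, ΣM about F: R_E^{EF}·5 = 445.5 + 74.84, so R_E^{EF} = 104.1 kN and R_F = 162.5 − 104.1 = 58.43 kN.
R_E = 32.22 + 104.1 = 136.3 kN.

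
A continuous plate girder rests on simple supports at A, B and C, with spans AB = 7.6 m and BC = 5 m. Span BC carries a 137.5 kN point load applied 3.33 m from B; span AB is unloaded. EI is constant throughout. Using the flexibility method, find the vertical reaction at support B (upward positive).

Take M_B as the redundant. Released structure: two simple spans AB and BC with a hinge at B.
Discontinuity in slope at B on the released structure — sum the simple-span end rotations:
  span BC: point load 137.5 at a = 3.33: Pab(L + b)/(6LEI) = 170/EI
  relative rotation θ_0 = (0 + 170)/EI = 170/EI
A unit hogging moment at B produces rotation L₁/(3EI) + L₂/(3EI) = 4.2/EI.
Slope continuity at B: θ_0 = M_B·4.2/EI, so M_B = 170/4.2 = 40.48 kN·m (hogging).
Span AB, ΣM about A with M_B applied at B: R_B^{AB}·7.6 = 0 + 40.48, so R_B^{AB} = 5.326 kN and R_A = 0 − 5.326 = -5.326 kN.
Span BC, ΣM about C: R_B^{BC}·5 = 229.6 + 40.48, so R_B^{BC} = 54.02 kN and R_C = 137.5 − 54.02 = 83.48 kN.
R_B = 5.326 + 54.02 = 59.35 kN.

R_B = 59.35 kN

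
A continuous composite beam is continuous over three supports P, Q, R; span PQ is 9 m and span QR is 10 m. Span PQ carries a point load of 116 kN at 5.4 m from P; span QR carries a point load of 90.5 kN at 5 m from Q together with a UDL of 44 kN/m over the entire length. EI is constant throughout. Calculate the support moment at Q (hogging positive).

Release continuity at Q by inserting a hinge; the redundant is the internal moment M_Q. The primary structure is two simply-supported spans PQ and QR.
Discontinuity in slope at Q on the released structure — sum the simple-span end rotations:
  span PQ: point load 116 at a = 5.4: Pab(L + a)/(6LEI) = 601.3/EI
  span QR: point load 90.5 at a = 5: Pab(L + b)/(6LEI) = 565.6/EI
  span QR: UDL 44: wL³/(24EI) = 1833/EI
  relative rotation θ_0 = (601.3 + 2399)/EI = 3000/EI
A unit hogging moment at Q produces rotation L₁/(3EI) + L₂/(3EI) = 6.333/EI.
Slope continuity at Q: θ_0 = M_Q·6.333/EI, so M_Q = 3000/6.333 = 473.7 kN·m (hogging).

M_Q = 473.7 kN·m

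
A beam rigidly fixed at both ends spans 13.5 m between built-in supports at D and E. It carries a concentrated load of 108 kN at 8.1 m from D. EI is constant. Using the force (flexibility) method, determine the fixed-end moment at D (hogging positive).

Take the two fixed-end moments M_D, M_E as redundants; the released structure is the simple span DE.
On the primary (simply-supported) span, the end slopes from the loading are:
  at D: point load 108 at a = 8.1: Pab(L + b)/(6LEI) = 1102/EI
  at E: point load 108 at a = 8.1: Pab(L + a)/(6LEI) = 1260/EI
  θ_D0 = 1102/EI,  θ_E0 = 1260/EI
Flexibility coefficients: a unit moment at one end gives L/(3EI) there and L/(6EI) at the far end, so f₁₁ = f₂₂ = 4.5/EI and f₁₂ = f₂₁ = 2.25/EI.
Compatibility — zero rotation at each built-in end:
  4.5 M_D + 2.25 M_E = 1102
  2.25 M_D + 4.5 M_E = 1260
Solving the pair gives M_D = 140 kN·m and M_E = 210 kN·m (hogging).

M_D = 140 kN·m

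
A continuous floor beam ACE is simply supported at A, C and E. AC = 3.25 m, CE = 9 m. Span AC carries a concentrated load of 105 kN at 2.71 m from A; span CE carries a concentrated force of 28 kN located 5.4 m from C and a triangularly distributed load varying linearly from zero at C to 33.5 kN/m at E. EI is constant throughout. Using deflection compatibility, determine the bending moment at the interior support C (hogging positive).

M_C = 158.9 kN·m

Release continuity at C by inserting a hinge; the redundant is the internal moment M_C. The primary structure is two simply-supported spans AC and CE.
Rotations at C on the released spans (each span's end-slope, ×1/EI):
  span AC: point load 105 at a = 2.71: Pab(L + a)/(6LEI) = 46.96/EI
  span CE: point load 28 at a = 5.4: Pab(L + b)/(6LEI) = 127/EI
  span CE: triangular load, peak 33.5: 7w₀L³/(360EI) = 474.9/EI
  relative rotation θ_0 = (46.96 + 601.9)/EI = 648.8/EI
A unit hogging moment at C produces rotation L₁/(3EI) + L₂/(3EI) = 4.083/EI.
Slope continuity at C: θ_0 = M_C·4.083/EI, so M_C = 648.8/4.083 = 158.9 kN·m (hogging).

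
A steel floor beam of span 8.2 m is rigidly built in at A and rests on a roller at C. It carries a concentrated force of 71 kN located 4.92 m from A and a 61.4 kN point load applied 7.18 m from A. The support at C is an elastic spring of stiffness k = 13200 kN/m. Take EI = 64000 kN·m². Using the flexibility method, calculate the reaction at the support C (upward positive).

Release the roller at C. Primary structure: cantilever fixed at A.
Free-end deflection of the primary structure under the applied loading (downward +):
  point load 71 at a = 4.92: Pa²(3L − a)/(6EI) = 5637/EI
  point load 61.4 at a = 7.18: Pa²(3L − a)/(6EI) = 9190/EI
  δ_0 = 14827/EI
Tip deflection under a unit load at C: L³/(3EI) = 183.8/EI.
With EI = 64000 kN·m²: δ_0 = 0.23167 m and δ_{CC} = 0.002872 m/kN.
Compatibility — the spring shortens by R_C/k under the reaction it provides: δ_0 − R_C·δ_{CC} = R_C/k. With 1/k = 0.000076 m/kN, R_C = δ_0 / (δ_{CC} + 1/k) = 0.23167 / (0.002872 + 0.000076) = 78.6 kN.

R_C = 78.6 kN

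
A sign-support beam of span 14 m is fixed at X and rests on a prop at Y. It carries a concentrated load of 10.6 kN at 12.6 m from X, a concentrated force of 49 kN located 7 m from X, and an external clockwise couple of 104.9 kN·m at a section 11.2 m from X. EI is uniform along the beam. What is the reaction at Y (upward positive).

Choose R_Y as the redundant. The primary structure is the cantilever fixed at X.
Downward deflection at the released point Y due to the loads:
  point load 10.6 at a = 12.6: Pa²(3L − a)/(6EI) = 8246/EI
  point load 49 at a = 7: Pa²(3L − a)/(6EI) = 14006/EI
  clockwise couple 104.9 at a = 11.2: M₀a(2L − a)/(2EI) = 9869/EI
  δ_0 = 32121/EI
Tip deflection under a unit load at Y: L³/(3EI) = 914.7/EI.
The prop prevents deflection at Y: R_Y = δ_0/δ_{YY} = 32121/914.7 = 35.12 kN.

R_Y = 35.12 kN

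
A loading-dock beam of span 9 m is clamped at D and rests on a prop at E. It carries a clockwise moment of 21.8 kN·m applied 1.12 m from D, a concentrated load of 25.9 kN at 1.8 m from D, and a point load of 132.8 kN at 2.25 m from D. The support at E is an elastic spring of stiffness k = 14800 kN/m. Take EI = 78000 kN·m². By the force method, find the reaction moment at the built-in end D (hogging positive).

M_D = 246.4 kN·m

Choose R_E as the redundant. The primary structure is the cantilever fixed at D.
Primary-structure tip deflection at E by superposition:
  clockwise couple 21.8 at a = 1.12: M₀a(2L − a)/(2EI) = 206.1/EI
  point load 25.9 at a = 1.8: Pa²(3L − a)/(6EI) = 352.4/EI
  point load 132.8 at a = 2.25: Pa²(3L − a)/(6EI) = 2773/EI
  δ_0 = 3332/EI
Flexibility coefficient — unit upward force at E: δ_{EE} = L³/(3EI) = 243/EI.
With EI = 78000 kN·m²: δ_0 = 0.042715 m and δ_{EE} = 0.003115 m/kN.
Compatibility — the spring shortens by R_E/k under the reaction it provides: δ_0 − R_E·δ_{EE} = R_E/k. With 1/k = 0.000068 m/kN, R_E = δ_0 / (δ_{EE} + 1/k) = 0.042715 / (0.003115 + 0.000068) = 13.42 kN.
Moment equilibrium about D: M_D = Σ(load moments about D) − R_E·L = 367.2 − 13.42×9 = 246.4 kN·m.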